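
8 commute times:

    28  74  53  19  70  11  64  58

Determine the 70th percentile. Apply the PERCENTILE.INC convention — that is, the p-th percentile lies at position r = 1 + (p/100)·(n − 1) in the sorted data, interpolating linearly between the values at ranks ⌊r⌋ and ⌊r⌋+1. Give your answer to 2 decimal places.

63.40

Sorted: 11, 19, 28, 53, 58, 64, 70, 74.
n = 8.
r = 1 + (70/100)·(8 − 1) = 1 + 4.9 = 5.9.
Rank 5 is 58 and rank 6 is 64.
Interpolate: 58 + 0.9·(64 − 58) = 58 + 0.9·6 = 63.4.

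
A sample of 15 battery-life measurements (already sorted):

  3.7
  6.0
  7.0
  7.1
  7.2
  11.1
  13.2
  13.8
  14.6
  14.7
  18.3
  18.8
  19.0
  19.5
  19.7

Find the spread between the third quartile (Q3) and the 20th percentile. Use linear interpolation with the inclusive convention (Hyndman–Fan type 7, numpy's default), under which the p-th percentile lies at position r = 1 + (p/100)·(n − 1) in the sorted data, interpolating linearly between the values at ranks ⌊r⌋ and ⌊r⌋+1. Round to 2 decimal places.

11.47

n = 15.
P20: r = 3.8; ranks 3–4 are 7.0, 7.1; interpolating gives 7.08.
P75: r = 11.5; ranks 11–12 are 18.3, 18.8; interpolating gives 18.55.
Difference: 18.55 − 7.08 = 11.47.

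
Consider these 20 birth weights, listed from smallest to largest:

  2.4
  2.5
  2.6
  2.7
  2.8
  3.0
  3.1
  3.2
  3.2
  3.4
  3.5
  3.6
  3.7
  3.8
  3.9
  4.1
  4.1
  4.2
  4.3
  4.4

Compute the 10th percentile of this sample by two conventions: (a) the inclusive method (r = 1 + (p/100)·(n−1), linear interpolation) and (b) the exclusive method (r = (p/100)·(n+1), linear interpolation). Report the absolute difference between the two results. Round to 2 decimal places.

n = 20.
(a) r = 2.9; between ranks 2 (2.5) and 3 (2.6): 2.59.
(b) r = 2.1; between ranks 2 (2.5) and 3 (2.6): 2.51.
|2.59 − 2.51| = 0.08.

0.08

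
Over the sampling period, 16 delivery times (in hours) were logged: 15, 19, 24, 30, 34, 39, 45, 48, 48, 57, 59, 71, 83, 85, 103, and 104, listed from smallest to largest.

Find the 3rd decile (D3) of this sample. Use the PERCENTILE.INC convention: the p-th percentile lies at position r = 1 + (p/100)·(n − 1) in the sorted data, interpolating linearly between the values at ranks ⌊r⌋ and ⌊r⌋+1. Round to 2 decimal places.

36.50

n = 16.
r = 1 + (30/100)·(16 − 1) = 1 + 4.5 = 5.5.
Rank 5 is 34 and rank 6 is 39.
Interpolate: 34 + 0.5·(39 − 34) = 34 + 0.5·5 = 36.5.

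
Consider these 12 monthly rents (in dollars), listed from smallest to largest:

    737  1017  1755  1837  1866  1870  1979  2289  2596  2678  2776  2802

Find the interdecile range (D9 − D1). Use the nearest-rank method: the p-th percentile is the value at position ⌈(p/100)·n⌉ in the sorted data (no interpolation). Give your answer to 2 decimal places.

n = 12.
P10: rank ⌈10/100·12⌉ = 2 → 1017.
P90: rank ⌈90/100·12⌉ = 11 → 2776.
Difference: 2776 − 1017 = 1759.

1759.00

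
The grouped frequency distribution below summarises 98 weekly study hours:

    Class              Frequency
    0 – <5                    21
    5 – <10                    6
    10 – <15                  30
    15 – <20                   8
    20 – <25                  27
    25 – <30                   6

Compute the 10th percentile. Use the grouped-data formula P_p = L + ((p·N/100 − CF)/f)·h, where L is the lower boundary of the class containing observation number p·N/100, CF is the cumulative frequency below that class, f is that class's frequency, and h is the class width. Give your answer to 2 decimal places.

2.33

N = 98; target position k = 10/100 · 98 = 9.8.
Cumulative frequencies: 21, 27, 57, 65, 92, 98.
Observation 9.8 falls in the class 0 – <5.
L = 0, CF = 0, f = 21, h = 5.
P10 = 0 + ((9.8 − 0)/21)·5 = 0 + 2.33333 = 2.33333.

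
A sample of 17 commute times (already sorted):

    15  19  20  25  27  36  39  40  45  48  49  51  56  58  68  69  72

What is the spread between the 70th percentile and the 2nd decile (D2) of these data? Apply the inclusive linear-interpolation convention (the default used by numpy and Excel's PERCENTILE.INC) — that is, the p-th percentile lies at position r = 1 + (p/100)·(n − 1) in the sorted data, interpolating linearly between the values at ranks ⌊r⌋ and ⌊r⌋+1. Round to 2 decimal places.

26.60

n = 17.
P20: r = 4.2; ranks 4–5 are 25, 27; interpolating gives 25.4.
P70: r = 12.2; ranks 12–13 are 51, 56; interpolating gives 52.
Difference: 52 − 25.4 = 26.6.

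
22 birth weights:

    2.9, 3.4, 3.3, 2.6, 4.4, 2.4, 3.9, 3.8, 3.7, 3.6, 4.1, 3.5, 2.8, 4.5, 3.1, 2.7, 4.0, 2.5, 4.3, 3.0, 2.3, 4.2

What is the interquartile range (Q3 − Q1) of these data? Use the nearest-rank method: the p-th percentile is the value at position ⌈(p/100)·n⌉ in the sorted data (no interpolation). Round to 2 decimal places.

1.20

Sorted: 2.3, 2.4, 2.5, 2.6, 2.7, 2.8, 2.9, 3.0, 3.1, 3.3, 3.4, 3.5, 3.6, 3.7, 3.8, 3.9, 4.0, 4.1, 4.2, 4.3, 4.4, 4.5.
n = 22.
P25: rank ⌈25/100·22⌉ = 6 → 2.8.
P75: rank ⌈75/100·22⌉ = 17 → 4.
Difference: 4 − 2.8 = 1.2.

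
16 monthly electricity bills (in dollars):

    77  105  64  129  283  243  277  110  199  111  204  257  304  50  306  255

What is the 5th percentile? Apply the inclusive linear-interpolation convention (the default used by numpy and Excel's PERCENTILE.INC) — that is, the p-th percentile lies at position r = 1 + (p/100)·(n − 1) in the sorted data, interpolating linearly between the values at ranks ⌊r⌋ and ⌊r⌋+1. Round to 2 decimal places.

60.50

Sorted: 50, 64, 77, 105, 110, 111, 129, 199, 204, 243, 255, 257, 277, 283, 304, 306.
n = 16.
r = 1 + (5/100)·(16 − 1) = 1 + 0.75 = 1.75.
Rank 1 is 50 and rank 2 is 64.
Interpolate: 50 + 0.75·(64 − 50) = 50 + 0.75·14 = 60.5.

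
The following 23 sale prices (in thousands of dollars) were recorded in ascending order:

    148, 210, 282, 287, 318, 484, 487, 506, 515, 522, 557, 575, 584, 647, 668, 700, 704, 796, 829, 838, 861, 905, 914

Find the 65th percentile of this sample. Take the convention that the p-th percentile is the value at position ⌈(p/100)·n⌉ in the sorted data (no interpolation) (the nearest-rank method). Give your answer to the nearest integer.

n = 23.
Position = ⌈65/100 · 23⌉ = ⌈14.95⌉ = 15.
The value at rank 15 is 668.

668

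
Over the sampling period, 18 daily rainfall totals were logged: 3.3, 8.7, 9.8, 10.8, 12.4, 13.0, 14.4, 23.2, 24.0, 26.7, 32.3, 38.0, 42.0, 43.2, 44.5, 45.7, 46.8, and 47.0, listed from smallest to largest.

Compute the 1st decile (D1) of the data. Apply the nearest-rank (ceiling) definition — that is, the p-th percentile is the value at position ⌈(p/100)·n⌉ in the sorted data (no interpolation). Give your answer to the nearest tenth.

8.7

n = 18.
Position = ⌈10/100 · 18⌉ = ⌈1.8⌉ = 2.
The value at rank 2 is 8.7.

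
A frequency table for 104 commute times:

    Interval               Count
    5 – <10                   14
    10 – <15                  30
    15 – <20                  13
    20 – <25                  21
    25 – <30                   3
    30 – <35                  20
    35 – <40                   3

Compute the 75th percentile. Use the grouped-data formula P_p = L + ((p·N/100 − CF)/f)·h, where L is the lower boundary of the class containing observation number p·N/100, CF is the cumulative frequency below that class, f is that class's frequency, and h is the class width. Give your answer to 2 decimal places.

N = 104; target position k = 75/100 · 104 = 78.
Cumulative frequencies: 14, 44, 57, 78, 81, 101, 104.
Observation 78 falls in the class 20 – <25.
L = 20, CF = 57, f = 21, h = 5.
P75 = 20 + ((78 − 57)/21)·5 = 20 + 5 = 25.

25.00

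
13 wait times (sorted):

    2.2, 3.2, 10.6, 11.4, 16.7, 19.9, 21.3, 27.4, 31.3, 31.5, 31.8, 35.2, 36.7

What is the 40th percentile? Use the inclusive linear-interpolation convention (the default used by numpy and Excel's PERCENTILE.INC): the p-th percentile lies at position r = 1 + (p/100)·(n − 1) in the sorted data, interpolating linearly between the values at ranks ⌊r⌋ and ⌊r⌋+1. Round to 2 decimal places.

n = 13.
r = 1 + (40/100)·(13 − 1) = 1 + 4.8 = 5.8.
Rank 5 is 16.7 and rank 6 is 19.9.
Interpolate: 16.7 + 0.8·(19.9 − 16.7) = 16.7 + 0.8·3.2 = 19.26.

19.26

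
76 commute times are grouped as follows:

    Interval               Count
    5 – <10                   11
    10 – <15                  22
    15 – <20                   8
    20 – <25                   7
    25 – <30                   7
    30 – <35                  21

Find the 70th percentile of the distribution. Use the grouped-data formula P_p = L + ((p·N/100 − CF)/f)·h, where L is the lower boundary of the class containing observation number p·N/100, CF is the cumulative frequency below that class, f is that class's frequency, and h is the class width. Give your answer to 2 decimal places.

N = 76; target position k = 70/100 · 76 = 53.2.
Cumulative frequencies: 11, 33, 41, 48, 55, 76.
Observation 53.2 falls in the class 25 – <30.
L = 25, CF = 48, f = 7, h = 5.
P70 = 25 + ((53.2 − 48)/7)·5 = 25 + 3.71429 = 28.7143.

28.71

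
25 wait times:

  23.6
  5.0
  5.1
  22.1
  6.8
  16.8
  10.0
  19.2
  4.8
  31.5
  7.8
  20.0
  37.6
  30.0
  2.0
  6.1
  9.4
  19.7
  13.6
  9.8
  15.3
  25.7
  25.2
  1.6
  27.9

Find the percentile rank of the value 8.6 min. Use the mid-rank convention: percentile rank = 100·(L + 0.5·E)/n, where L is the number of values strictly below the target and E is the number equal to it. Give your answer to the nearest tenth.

Sorted: 1.6, 2.0, 4.8, 5.0, 5.1, 6.1, 6.8, 7.8, 9.4, 9.8, 10.0, 13.6, 15.3, 16.8, 19.2, 19.7, 20.0, 22.1, 23.6, 25.2, 25.7, 27.9, 30.0, 31.5, 37.6.
Count below 8.6: L = 8; count equal: E = 0; n = 25.
Percentile rank = 100·(8 + 0.5·0)/25 = 100·8/25 = 32.

32.0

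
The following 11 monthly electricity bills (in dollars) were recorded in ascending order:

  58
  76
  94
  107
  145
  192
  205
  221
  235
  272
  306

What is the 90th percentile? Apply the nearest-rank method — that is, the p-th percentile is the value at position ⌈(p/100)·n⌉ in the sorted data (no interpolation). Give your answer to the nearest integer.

n = 11.
Position = ⌈90/100 · 11⌉ = ⌈9.9⌉ = 10.
The value at rank 10 is 272.

272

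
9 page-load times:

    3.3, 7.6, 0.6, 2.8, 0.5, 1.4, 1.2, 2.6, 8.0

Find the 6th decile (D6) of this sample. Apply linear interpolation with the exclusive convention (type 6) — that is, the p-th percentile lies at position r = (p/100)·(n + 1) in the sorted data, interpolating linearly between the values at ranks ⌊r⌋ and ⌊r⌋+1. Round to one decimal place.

Sorted: 0.5, 0.6, 1.2, 1.4, 2.6, 2.8, 3.3, 7.6, 8.0.
n = 9.
r = (60/100)·(9 + 1) = 6.
r is an integer, so P60 is the value at rank 6: 2.8.

2.8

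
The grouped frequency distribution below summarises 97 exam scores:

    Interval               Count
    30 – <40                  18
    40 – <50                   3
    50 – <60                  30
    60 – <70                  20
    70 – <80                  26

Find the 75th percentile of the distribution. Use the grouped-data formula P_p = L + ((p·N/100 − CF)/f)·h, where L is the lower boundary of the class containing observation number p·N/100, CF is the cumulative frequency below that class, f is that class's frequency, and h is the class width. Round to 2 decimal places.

70.67

N = 97; target position k = 75/100 · 97 = 72.75.
Cumulative frequencies: 18, 21, 51, 71, 97.
Observation 72.75 falls in the class 70 – <80.
L = 70, CF = 71, f = 26, h = 10.
P75 = 70 + ((72.75 − 71)/26)·10 = 70 + 0.673077 = 70.6731.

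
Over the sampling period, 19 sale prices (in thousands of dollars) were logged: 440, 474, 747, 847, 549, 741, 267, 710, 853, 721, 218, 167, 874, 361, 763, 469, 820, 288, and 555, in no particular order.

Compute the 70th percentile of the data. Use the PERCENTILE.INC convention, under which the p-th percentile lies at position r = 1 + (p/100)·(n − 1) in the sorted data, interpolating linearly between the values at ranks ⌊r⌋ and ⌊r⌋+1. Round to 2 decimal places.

744.60

Sorted: 167, 218, 267, 288, 361, 440, 469, 474, 549, 555, 710, 721, 741, 747, 763, 820, 847, 853, 874.
n = 19.
r = 1 + (70/100)·(19 − 1) = 1 + 12.6 = 13.6.
Rank 13 is 741 and rank 14 is 747.
Interpolate: 741 + 0.6·(747 − 741) = 741 + 0.6·6 = 744.6.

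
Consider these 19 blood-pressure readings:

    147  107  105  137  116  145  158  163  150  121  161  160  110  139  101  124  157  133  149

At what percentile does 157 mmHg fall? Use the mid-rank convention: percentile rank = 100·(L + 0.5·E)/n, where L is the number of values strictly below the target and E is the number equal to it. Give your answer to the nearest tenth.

Sorted: 101, 105, 107, 110, 116, 121, 124, 133, 137, 139, 145, 147, 149, 150, 157, 158, 160, 161, 163.
Count below 157: L = 14; count equal: E = 1; n = 19.
Percentile rank = 100·(14 + 0.5·1)/19 = 100·14.5/19 = 76.32.

76.3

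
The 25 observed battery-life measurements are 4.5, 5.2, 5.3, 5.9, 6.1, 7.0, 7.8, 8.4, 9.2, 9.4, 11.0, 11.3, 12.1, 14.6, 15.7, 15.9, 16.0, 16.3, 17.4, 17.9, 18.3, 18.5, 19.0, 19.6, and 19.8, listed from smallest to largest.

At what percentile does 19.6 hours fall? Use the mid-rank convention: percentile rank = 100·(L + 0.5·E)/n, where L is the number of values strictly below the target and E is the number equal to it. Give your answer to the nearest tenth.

94.0

Count below 19.6: L = 23; count equal: E = 1; n = 25.
Percentile rank = 100·(23 + 0.5·1)/25 = 100·23.5/25 = 94.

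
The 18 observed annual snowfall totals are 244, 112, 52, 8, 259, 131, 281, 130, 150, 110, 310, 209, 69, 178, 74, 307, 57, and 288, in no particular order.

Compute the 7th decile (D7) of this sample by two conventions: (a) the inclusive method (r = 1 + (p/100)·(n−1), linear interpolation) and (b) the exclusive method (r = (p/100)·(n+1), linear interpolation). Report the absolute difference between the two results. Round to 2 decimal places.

Sorted: 8, 52, 57, 69, 74, 110, 112, 130, 131, 150, 178, 209, 244, 259, 281, 288, 307, 310.
n = 18.
(a) r = 12.9; between ranks 12 (209) and 13 (244): 240.5.
(b) r = 13.3; between ranks 13 (244) and 14 (259): 248.5.
|240.5 − 248.5| = 8.

8.00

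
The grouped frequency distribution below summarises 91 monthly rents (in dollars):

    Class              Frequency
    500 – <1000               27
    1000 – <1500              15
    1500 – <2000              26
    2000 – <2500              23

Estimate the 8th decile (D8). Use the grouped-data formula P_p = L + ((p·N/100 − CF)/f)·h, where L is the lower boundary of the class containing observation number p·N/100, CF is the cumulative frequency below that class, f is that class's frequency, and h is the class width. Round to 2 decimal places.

N = 91; target position k = 80/100 · 91 = 72.8.
Cumulative frequencies: 27, 42, 68, 91.
Observation 72.8 falls in the class 2000 – <2500.
L = 2000, CF = 68, f = 23, h = 500.
P80 = 2000 + ((72.8 − 68)/23)·500 = 2000 + 104.348 = 2104.35.

2104.35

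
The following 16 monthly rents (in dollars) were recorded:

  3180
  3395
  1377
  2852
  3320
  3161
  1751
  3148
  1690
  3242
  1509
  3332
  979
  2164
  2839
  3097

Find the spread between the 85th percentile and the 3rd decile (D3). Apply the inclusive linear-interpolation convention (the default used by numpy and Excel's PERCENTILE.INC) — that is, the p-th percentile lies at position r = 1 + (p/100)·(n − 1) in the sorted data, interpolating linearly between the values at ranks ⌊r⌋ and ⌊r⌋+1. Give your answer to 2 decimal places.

1343.00

Sorted: 979, 1377, 1509, 1690, 1751, 2164, 2839, 2852, 3097, 3148, 3161, 3180, 3242, 3320, 3332, 3395.
n = 16.
P30: r = 5.5; ranks 5–6 are 1751, 2164; interpolating gives 1957.5.
P85: r = 13.75; ranks 13–14 are 3242, 3320; interpolating gives 3300.5.
Difference: 3300.5 − 1957.5 = 1343.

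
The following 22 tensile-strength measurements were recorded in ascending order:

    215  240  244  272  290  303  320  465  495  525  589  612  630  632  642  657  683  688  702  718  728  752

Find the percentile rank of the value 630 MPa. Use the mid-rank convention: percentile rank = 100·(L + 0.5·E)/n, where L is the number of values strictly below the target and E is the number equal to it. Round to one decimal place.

56.8

Count below 630: L = 12; count equal: E = 1; n = 22.
Percentile rank = 100·(12 + 0.5·1)/22 = 100·12.5/22 = 56.82.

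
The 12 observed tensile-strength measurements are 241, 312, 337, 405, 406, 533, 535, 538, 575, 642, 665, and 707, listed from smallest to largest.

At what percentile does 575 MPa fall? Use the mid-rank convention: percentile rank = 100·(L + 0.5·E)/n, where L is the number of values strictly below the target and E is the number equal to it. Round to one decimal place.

70.8

Count below 575: L = 8; count equal: E = 1; n = 12.
Percentile rank = 100·(8 + 0.5·1)/12 = 100·8.5/12 = 70.83.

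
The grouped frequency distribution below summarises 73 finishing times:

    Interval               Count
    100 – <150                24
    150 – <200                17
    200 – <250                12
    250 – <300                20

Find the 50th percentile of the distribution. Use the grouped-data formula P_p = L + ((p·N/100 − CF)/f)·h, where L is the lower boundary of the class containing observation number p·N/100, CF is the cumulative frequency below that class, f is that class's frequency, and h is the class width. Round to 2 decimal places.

186.76

N = 73; target position k = 50/100 · 73 = 36.5.
Cumulative frequencies: 24, 41, 53, 73.
Observation 36.5 falls in the class 150 – <200.
L = 150, CF = 24, f = 17, h = 50.
P50 = 150 + ((36.5 − 24)/17)·50 = 150 + 36.7647 = 186.765.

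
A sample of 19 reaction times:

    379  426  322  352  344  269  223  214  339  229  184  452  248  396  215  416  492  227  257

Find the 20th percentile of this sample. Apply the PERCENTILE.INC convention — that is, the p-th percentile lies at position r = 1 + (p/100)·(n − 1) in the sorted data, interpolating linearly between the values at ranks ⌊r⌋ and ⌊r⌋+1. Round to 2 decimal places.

Sorted: 184, 214, 215, 223, 227, 229, 248, 257, 269, 322, 339, 344, 352, 379, 396, 416, 426, 452, 492.
n = 19.
r = 1 + (20/100)·(19 − 1) = 1 + 3.6 = 4.6.
Rank 4 is 223 and rank 5 is 227.
Interpolate: 223 + 0.6·(227 − 223) = 223 + 0.6·4 = 225.4.

225.40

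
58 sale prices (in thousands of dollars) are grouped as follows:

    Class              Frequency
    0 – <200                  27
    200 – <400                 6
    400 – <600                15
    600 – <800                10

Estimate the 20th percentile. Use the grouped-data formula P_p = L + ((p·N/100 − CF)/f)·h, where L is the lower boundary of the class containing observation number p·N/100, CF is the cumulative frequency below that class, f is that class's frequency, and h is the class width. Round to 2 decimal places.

85.93

N = 58; target position k = 20/100 · 58 = 11.6.
Cumulative frequencies: 27, 33, 48, 58.
Observation 11.6 falls in the class 0 – <200.
L = 0, CF = 0, f = 27, h = 200.
P20 = 0 + ((11.6 − 0)/27)·200 = 0 + 85.9259 = 85.9259.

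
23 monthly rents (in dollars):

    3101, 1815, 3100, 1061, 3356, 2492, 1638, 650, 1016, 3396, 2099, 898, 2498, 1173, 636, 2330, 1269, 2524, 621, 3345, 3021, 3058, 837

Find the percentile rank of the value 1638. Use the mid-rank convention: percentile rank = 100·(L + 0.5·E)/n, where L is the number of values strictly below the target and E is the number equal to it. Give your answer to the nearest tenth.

Sorted: 621, 636, 650, 837, 898, 1016, 1061, 1173, 1269, 1638, 1815, 2099, 2330, 2492, 2498, 2524, 3021, 3058, 3100, 3101, 3345, 3356, 3396.
Count below 1638: L = 9; count equal: E = 1; n = 23.
Percentile rank = 100·(9 + 0.5·1)/23 = 100·9.5/23 = 41.3.

41.3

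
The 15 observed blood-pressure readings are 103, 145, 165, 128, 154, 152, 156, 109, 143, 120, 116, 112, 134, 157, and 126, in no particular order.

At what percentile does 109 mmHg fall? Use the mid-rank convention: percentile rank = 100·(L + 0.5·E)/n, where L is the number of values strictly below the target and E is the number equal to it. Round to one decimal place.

Sorted: 103, 109, 112, 116, 120, 126, 128, 134, 143, 145, 152, 154, 156, 157, 165.
Count below 109: L = 1; count equal: E = 1; n = 15.
Percentile rank = 100·(1 + 0.5·1)/15 = 100·1.5/15 = 10.

10.0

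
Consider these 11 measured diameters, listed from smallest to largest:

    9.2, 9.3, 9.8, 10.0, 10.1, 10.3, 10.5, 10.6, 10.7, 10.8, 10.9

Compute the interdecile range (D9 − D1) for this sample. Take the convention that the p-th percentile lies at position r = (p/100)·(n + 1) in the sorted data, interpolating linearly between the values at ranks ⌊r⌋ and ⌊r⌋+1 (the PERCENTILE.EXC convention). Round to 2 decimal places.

n = 11.
P10: r = 1.2; ranks 1–2 are 9.2, 9.3; interpolating gives 9.22.
P90: r = 10.8; ranks 10–11 are 10.8, 10.9; interpolating gives 10.88.
Difference: 10.88 − 9.22 = 1.66.

1.66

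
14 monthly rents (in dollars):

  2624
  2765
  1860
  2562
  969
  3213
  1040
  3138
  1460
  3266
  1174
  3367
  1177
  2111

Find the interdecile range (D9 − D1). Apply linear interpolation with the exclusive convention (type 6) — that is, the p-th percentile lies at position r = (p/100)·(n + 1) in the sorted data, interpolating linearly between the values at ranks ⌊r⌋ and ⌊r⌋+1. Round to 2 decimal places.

2312.00

Sorted: 969, 1040, 1174, 1177, 1460, 1860, 2111, 2562, 2624, 2765, 3138, 3213, 3266, 3367.
n = 14.
P10: r = 1.5; ranks 1–2 are 969, 1040; interpolating gives 1004.5.
P90: r = 13.5; ranks 13–14 are 3266, 3367; interpolating gives 3316.5.
Difference: 3316.5 − 1004.5 = 2312.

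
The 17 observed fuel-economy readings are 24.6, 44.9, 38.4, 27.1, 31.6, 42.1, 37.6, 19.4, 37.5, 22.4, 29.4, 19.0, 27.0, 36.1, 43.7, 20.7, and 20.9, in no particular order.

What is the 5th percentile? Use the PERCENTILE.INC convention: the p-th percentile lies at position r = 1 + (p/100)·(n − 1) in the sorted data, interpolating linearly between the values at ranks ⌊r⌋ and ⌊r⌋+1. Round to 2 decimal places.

19.32

Sorted: 19.0, 19.4, 20.7, 20.9, 22.4, 24.6, 27.0, 27.1, 29.4, 31.6, 36.1, 37.5, 37.6, 38.4, 42.1, 43.7, 44.9.
n = 17.
r = 1 + (5/100)·(17 − 1) = 1 + 0.8 = 1.8.
Rank 1 is 19.0 and rank 2 is 19.4.
Interpolate: 19.0 + 0.8·(19.4 − 19.0) = 19.0 + 0.8·0.4 = 19.32.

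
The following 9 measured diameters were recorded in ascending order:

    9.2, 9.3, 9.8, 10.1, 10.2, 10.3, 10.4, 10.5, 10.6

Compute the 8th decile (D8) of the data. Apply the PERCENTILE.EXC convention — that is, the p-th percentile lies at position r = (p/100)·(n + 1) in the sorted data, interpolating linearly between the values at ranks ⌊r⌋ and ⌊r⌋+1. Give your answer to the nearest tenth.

n = 9.
r = (80/100)·(9 + 1) = 8.
r is an integer, so P80 is the value at rank 8: 10.5.

10.5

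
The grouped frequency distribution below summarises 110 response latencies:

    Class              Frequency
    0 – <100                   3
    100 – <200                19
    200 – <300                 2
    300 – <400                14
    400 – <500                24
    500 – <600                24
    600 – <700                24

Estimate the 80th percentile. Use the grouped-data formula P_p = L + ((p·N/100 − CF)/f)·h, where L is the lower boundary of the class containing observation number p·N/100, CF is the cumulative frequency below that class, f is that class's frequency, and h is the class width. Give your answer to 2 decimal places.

N = 110; target position k = 80/100 · 110 = 88.
Cumulative frequencies: 3, 22, 24, 38, 62, 86, 110.
Observation 88 falls in the class 600 – <700.
L = 600, CF = 86, f = 24, h = 100.
P80 = 600 + ((88 − 86)/24)·100 = 600 + 8.33333 = 608.333.

608.33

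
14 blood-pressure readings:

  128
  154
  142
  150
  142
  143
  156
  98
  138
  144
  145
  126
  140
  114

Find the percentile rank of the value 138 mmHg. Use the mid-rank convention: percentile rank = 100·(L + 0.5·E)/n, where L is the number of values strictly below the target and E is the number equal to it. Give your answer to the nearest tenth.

32.1

Sorted: 98, 114, 126, 128, 138, 140, 142, 142, 143, 144, 145, 150, 154, 156.
Count below 138: L = 4; count equal: E = 1; n = 14.
Percentile rank = 100·(4 + 0.5·1)/14 = 100·4.5/14 = 32.14.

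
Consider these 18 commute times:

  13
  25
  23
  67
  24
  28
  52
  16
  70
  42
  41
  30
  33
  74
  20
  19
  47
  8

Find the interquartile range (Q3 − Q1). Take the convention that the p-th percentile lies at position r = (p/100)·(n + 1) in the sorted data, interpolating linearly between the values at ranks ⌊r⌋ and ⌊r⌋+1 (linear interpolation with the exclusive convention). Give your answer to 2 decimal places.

Sorted: 8, 13, 16, 19, 20, 23, 24, 25, 28, 30, 33, 41, 42, 47, 52, 67, 70, 74.
n = 18.
P25: r = 4.75; ranks 4–5 are 19, 20; interpolating gives 19.75.
P75: r = 14.25; ranks 14–15 are 47, 52; interpolating gives 48.25.
Difference: 48.25 − 19.75 = 28.5.

28.50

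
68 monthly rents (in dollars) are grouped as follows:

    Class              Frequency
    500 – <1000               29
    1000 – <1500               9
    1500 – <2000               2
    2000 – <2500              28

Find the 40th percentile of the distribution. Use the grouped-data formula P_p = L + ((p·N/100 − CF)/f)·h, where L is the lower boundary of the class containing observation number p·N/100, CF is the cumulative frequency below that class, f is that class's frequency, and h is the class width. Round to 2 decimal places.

N = 68; target position k = 40/100 · 68 = 27.2.
Cumulative frequencies: 29, 38, 40, 68.
Observation 27.2 falls in the class 500 – <1000.
L = 500, CF = 0, f = 29, h = 500.
P40 = 500 + ((27.2 − 0)/29)·500 = 500 + 468.966 = 968.966.

968.97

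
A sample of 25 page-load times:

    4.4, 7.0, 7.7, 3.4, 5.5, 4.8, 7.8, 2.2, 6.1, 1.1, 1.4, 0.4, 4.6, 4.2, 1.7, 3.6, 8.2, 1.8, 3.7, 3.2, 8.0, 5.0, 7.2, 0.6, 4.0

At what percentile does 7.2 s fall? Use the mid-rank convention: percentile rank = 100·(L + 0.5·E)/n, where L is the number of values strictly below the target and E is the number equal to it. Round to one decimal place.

82.0

Sorted: 0.4, 0.6, 1.1, 1.4, 1.7, 1.8, 2.2, 3.2, 3.4, 3.6, 3.7, 4.0, 4.2, 4.4, 4.6, 4.8, 5.0, 5.5, 6.1, 7.0, 7.2, 7.7, 7.8, 8.0, 8.2.
Count below 7.2: L = 20; count equal: E = 1; n = 25.
Percentile rank = 100·(20 + 0.5·1)/25 = 100·20.5/25 = 82.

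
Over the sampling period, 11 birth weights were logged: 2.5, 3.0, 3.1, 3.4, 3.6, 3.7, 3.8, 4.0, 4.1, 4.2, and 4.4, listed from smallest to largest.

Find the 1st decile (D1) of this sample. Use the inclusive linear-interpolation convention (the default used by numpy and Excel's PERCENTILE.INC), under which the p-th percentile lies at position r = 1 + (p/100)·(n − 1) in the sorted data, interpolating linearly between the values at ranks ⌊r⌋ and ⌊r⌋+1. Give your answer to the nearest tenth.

3.0

n = 11.
r = 1 + (10/100)·(11 − 1) = 1 + 1 = 2.
r is an integer, so P10 is the value at rank 2: 3.0.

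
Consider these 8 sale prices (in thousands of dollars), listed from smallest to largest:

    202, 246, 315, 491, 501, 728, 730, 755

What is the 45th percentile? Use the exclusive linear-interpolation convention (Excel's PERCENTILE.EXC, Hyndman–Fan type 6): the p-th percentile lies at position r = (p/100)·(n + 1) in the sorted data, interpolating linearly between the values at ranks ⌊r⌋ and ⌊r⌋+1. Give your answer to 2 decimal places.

n = 8.
r = (45/100)·(8 + 1) = 4.05.
Rank 4 is 491 and rank 5 is 501.
Interpolate: 491 + 0.05·(501 − 491) = 491 + 0.05·10 = 491.5.

491.50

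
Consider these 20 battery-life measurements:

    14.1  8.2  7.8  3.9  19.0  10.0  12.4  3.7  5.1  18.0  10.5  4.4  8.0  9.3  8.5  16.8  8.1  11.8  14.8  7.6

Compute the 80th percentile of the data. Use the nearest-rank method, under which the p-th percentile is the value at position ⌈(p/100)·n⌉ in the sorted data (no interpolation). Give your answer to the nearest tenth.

14.1

Sorted: 3.7, 3.9, 4.4, 5.1, 7.6, 7.8, 8.0, 8.1, 8.2, 8.5, 9.3, 10.0, 10.5, 11.8, 12.4, 14.1, 14.8, 16.8, 18.0, 19.0.
n = 20.
Position = ⌈80/100 · 20⌉ = ⌈16⌉ = 16.
The value at rank 16 is 14.1.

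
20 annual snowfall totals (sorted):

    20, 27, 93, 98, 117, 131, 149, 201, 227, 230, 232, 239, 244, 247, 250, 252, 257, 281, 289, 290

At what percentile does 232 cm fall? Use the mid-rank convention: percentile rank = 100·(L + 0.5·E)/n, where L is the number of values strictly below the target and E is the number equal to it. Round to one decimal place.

52.5

Count below 232: L = 10; count equal: E = 1; n = 20.
Percentile rank = 100·(10 + 0.5·1)/20 = 100·10.5/20 = 52.5.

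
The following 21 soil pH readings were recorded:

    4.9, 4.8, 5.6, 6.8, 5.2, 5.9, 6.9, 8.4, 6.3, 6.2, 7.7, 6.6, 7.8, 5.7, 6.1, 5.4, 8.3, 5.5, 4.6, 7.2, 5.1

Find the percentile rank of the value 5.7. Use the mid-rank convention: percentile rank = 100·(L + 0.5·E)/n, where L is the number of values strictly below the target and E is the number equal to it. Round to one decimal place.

Sorted: 4.6, 4.8, 4.9, 5.1, 5.2, 5.4, 5.5, 5.6, 5.7, 5.9, 6.1, 6.2, 6.3, 6.6, 6.8, 6.9, 7.2, 7.7, 7.8, 8.3, 8.4.
Count below 5.7: L = 8; count equal: E = 1; n = 21.
Percentile rank = 100·(8 + 0.5·1)/21 = 100·8.5/21 = 40.48.

40.5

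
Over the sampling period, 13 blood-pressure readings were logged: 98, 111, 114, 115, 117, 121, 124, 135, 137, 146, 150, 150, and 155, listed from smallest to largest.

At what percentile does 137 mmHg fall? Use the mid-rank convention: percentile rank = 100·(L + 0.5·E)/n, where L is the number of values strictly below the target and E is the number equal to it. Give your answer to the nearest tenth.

Count below 137: L = 8; count equal: E = 1; n = 13.
Percentile rank = 100·(8 + 0.5·1)/13 = 100·8.5/13 = 65.38.

65.4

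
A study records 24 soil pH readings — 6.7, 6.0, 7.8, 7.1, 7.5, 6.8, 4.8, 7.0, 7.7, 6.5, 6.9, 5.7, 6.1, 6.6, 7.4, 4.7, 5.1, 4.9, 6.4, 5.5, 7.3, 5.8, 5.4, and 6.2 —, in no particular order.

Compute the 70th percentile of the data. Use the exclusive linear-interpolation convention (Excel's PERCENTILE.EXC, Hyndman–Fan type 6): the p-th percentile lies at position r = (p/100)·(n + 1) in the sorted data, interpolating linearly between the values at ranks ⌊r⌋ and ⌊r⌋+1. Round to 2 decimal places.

Sorted: 4.7, 4.8, 4.9, 5.1, 5.4, 5.5, 5.7, 5.8, 6.0, 6.1, 6.2, 6.4, 6.5, 6.6, 6.7, 6.8, 6.9, 7.0, 7.1, 7.3, 7.4, 7.5, 7.7, 7.8.
n = 24.
r = (70/100)·(24 + 1) = 17.5.
Rank 17 is 6.9 and rank 18 is 7.0.
Interpolate: 6.9 + 0.5·(7.0 − 6.9) = 6.9 + 0.5·0.1 = 6.95.

6.95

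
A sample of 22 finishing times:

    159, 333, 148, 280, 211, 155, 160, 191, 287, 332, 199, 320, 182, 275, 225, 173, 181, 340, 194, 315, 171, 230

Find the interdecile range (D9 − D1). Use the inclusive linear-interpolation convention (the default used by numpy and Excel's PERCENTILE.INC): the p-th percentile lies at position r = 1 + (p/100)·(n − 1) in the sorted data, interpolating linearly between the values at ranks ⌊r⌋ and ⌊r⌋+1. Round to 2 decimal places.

Sorted: 148, 155, 159, 160, 171, 173, 181, 182, 191, 194, 199, 211, 225, 230, 275, 280, 287, 315, 320, 332, 333, 340.
n = 22.
P10: r = 3.1; ranks 3–4 are 159, 160; interpolating gives 159.1.
P90: r = 19.9; ranks 19–20 are 320, 332; interpolating gives 330.8.
Difference: 330.8 − 159.1 = 171.7.

171.70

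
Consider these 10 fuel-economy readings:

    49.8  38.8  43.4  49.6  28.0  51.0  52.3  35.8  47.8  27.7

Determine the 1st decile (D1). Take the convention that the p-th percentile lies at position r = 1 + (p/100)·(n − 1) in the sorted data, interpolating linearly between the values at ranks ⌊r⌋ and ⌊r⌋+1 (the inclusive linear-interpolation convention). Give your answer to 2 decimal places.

27.97

Sorted: 27.7, 28.0, 35.8, 38.8, 43.4, 47.8, 49.6, 49.8, 51.0, 52.3.
n = 10.
r = 1 + (10/100)·(10 − 1) = 1 + 0.9 = 1.9.
Rank 1 is 27.7 and rank 2 is 28.0.
Interpolate: 27.7 + 0.9·(28.0 − 27.7) = 27.7 + 0.9·0.3 = 27.97.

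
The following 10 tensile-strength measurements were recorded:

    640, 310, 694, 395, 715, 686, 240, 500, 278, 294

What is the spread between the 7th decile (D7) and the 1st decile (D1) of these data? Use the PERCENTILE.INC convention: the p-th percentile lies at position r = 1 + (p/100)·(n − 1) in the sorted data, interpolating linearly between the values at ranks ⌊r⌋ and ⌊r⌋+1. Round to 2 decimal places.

379.60

Sorted: 240, 278, 294, 310, 395, 500, 640, 686, 694, 715.
n = 10.
P10: r = 1.9; ranks 1–2 are 240, 278; interpolating gives 274.2.
P70: r = 7.3; ranks 7–8 are 640, 686; interpolating gives 653.8.
Difference: 653.8 − 274.2 = 379.6.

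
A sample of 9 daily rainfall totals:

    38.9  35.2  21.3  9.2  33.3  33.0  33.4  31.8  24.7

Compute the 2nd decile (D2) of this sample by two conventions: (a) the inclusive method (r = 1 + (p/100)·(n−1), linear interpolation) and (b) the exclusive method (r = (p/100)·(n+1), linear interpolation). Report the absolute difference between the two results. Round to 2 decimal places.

Sorted: 9.2, 21.3, 24.7, 31.8, 33.0, 33.3, 33.4, 35.2, 38.9.
n = 9.
(a) r = 2.6; between ranks 2 (21.3) and 3 (24.7): 23.34.
(b) r = 2 → value at rank 2 = 21.3.
|23.34 − 21.3| = 2.04.

2.04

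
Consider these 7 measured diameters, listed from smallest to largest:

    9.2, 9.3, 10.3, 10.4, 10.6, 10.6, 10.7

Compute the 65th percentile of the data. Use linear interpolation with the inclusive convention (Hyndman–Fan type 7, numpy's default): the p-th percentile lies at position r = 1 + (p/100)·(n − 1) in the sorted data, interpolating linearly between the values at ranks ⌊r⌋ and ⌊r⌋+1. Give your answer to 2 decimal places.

n = 7.
r = 1 + (65/100)·(7 − 1) = 1 + 3.9 = 4.9.
Rank 4 is 10.4 and rank 5 is 10.6.
Interpolate: 10.4 + 0.9·(10.6 − 10.4) = 10.4 + 0.9·0.2 = 10.58.

10.58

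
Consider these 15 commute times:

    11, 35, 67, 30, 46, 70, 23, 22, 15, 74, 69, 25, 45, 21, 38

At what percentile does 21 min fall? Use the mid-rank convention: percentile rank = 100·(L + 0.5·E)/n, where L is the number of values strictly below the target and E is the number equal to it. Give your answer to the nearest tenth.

16.7

Sorted: 11, 15, 21, 22, 23, 25, 30, 35, 38, 45, 46, 67, 69, 70, 74.
Count below 21: L = 2; count equal: E = 1; n = 15.
Percentile rank = 100·(2 + 0.5·1)/15 = 100·2.5/15 = 16.67.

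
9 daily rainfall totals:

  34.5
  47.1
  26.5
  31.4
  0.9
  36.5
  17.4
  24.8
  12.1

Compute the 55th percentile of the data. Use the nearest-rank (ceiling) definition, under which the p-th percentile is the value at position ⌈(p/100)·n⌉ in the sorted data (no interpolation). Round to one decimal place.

26.5

Sorted: 0.9, 12.1, 17.4, 24.8, 26.5, 31.4, 34.5, 36.5, 47.1.
n = 9.
Position = ⌈55/100 · 9⌉ = ⌈4.95⌉ = 5.
The value at rank 5 is 26.5.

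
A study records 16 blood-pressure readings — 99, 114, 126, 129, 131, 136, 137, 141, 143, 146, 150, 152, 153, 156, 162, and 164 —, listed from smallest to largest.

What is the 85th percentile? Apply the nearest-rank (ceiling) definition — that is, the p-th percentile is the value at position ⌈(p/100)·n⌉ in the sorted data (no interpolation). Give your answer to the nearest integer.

156

n = 16.
Position = ⌈85/100 · 16⌉ = ⌈13.6⌉ = 14.
The value at rank 14 is 156.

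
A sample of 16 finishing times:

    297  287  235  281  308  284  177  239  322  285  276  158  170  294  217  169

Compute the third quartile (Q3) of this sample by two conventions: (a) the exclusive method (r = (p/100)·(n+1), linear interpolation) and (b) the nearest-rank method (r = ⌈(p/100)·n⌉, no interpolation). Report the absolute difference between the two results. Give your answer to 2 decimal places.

Sorted: 158, 169, 170, 177, 217, 235, 239, 276, 281, 284, 285, 287, 294, 297, 308, 322.
n = 16.
(a) r = 12.75; between ranks 12 (287) and 13 (294): 292.25.
(b) the nearest-rank method: rank 12 → 287.
|292.25 − 287| = 5.25.

5.25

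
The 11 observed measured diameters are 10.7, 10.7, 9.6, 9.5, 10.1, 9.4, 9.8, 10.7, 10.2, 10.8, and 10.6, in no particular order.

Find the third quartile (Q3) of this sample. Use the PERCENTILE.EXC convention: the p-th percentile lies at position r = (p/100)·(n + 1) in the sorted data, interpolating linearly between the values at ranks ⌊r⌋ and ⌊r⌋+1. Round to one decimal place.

Sorted: 9.4, 9.5, 9.6, 9.8, 10.1, 10.2, 10.6, 10.7, 10.7, 10.7, 10.8.
n = 11.
r = (75/100)·(11 + 1) = 9.
r is an integer, so P75 is the value at rank 9: 10.7.

10.7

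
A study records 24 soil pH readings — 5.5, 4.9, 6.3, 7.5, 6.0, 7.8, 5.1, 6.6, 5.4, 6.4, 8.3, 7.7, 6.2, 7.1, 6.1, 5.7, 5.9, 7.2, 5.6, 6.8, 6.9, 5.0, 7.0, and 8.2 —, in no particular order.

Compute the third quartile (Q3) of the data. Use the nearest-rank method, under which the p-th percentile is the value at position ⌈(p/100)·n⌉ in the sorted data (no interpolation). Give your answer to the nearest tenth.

Sorted: 4.9, 5.0, 5.1, 5.4, 5.5, 5.6, 5.7, 5.9, 6.0, 6.1, 6.2, 6.3, 6.4, 6.6, 6.8, 6.9, 7.0, 7.1, 7.2, 7.5, 7.7, 7.8, 8.2, 8.3.
n = 24.
Position = ⌈75/100 · 24⌉ = ⌈18⌉ = 18.
The value at rank 18 is 7.1.

7.1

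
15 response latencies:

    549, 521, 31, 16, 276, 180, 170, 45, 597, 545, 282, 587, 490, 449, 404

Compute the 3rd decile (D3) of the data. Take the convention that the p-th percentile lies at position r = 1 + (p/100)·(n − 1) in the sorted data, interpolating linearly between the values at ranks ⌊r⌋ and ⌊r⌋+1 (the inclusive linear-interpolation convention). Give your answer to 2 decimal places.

Sorted: 16, 31, 45, 170, 180, 276, 282, 404, 449, 490, 521, 545, 549, 587, 597.
n = 15.
r = 1 + (30/100)·(15 − 1) = 1 + 4.2 = 5.2.
Rank 5 is 180 and rank 6 is 276.
Interpolate: 180 + 0.2·(276 − 180) = 180 + 0.2·96 = 199.2.

199.20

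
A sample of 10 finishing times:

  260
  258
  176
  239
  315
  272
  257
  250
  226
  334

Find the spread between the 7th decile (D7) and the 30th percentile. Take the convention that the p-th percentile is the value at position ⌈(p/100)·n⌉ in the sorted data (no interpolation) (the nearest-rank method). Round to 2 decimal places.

Sorted: 176, 226, 239, 250, 257, 258, 260, 272, 315, 334.
n = 10.
P30: rank ⌈30/100·10⌉ = 3 → 239.
P70: rank ⌈70/100·10⌉ = 7 → 260.
Difference: 260 − 239 = 21.

21.00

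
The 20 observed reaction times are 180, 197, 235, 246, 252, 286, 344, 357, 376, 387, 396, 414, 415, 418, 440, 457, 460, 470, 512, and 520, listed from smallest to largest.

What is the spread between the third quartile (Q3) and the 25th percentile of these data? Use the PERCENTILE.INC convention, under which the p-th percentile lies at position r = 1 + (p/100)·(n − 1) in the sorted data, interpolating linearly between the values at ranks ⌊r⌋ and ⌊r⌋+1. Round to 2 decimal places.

n = 20.
P25: r = 5.75; ranks 5–6 are 252, 286; interpolating gives 277.5.
P75: r = 15.25; ranks 15–16 are 440, 457; interpolating gives 444.25.
Difference: 444.25 − 277.5 = 166.75.

166.75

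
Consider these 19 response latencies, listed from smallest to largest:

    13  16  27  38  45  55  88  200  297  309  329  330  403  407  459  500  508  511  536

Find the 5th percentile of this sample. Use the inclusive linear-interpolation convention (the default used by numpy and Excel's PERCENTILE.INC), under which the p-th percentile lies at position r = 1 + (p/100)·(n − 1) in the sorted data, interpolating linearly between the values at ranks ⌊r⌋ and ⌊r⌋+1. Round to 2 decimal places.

15.70

n = 19.
r = 1 + (5/100)·(19 − 1) = 1 + 0.9 = 1.9.
Rank 1 is 13 and rank 2 is 16.
Interpolate: 13 + 0.9·(16 − 13) = 13 + 0.9·3 = 15.7.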